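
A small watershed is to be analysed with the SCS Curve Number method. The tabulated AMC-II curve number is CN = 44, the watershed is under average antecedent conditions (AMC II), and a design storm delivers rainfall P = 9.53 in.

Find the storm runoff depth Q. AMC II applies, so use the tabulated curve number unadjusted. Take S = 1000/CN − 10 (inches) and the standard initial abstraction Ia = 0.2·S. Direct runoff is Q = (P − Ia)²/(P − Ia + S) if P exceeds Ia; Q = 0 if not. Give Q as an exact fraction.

Q = 59028489/23851300 in ≈ 2.475 in

CN(II) = 44; AMC II needs no correction.
S = 1000/44 − 10 = 140/11 in ≈ 12.727 in
Ia = 0.2·(140/11) = 28/11 in ≈ 2.545 in
Since P=9.530 > Ia=2.545: effective rainfall P−Ia = 7683/1100 in
Q = (7683/1100)²/((7683/1100) + 140/11) = (59028489/1210000)/(21683/1100) = 59028489/23851300 in ≈ 2.475 in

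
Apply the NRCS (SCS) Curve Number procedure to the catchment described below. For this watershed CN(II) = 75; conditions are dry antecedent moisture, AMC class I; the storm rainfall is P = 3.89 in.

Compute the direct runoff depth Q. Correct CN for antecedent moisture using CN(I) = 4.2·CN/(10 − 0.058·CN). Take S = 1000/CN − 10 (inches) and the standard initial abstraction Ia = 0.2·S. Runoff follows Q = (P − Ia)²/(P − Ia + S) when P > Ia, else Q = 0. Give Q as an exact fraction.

Dry (AMC I): CN(I) = 4.2·75/(10 − 0.058·75) = 315/(113/20) = 6300/113 ≈ 55.752
Retention S: 1000/CN − 10 with CN=55.752 → S = 500/63 ≈ 7.937 in
Ia = 0.2S: 0.2·7.937 = 1.587 in (exactly 100/63)
Excess rainfall: 3.890 − 1.587 = 2.303 in; P > Ia so Q > 0
Q: (14507/6300)² ÷ (64507/6300) = 210453049/406394100 in (≈ 0.518 in)

Q = 210453049/406394100 in ≈ 0.518 in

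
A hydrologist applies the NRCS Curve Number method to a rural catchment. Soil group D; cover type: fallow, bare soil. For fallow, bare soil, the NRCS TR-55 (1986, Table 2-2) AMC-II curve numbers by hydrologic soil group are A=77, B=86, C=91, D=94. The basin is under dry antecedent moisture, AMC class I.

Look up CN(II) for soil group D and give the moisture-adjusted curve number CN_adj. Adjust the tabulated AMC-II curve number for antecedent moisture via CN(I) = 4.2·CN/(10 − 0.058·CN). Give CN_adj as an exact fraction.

CN_adj = 32900/379 ≈ 86.807

NRCS table: fallow, bare soil, soil group D → CN(II) = 94
Dry (AMC I): CN(I) = 4.2·94/(10 − 0.058·94) = (1974/5)/(1137/250) = 32900/379 ≈ 86.807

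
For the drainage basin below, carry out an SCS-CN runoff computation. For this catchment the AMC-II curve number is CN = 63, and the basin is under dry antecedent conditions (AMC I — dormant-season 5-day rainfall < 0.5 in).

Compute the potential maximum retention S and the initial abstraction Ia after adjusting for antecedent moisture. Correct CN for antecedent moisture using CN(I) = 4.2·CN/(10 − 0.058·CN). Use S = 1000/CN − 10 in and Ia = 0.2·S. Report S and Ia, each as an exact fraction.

Dry (AMC I): CN(I) = 4.2·63/(10 − 0.058·63) = (1323/5)/(3173/500) = 132300/3173 ≈ 41.696
S = 1000/(132300/3173) − 10 = 18500/1323 in ≈ 13.983 in
Ia = 0.2S: 0.2·13.983 = 2.797 in (exactly 3700/1323)

S = 18500/1323 in ≈ 13.983 in; Ia = 3700/1323 in ≈ 2.797 in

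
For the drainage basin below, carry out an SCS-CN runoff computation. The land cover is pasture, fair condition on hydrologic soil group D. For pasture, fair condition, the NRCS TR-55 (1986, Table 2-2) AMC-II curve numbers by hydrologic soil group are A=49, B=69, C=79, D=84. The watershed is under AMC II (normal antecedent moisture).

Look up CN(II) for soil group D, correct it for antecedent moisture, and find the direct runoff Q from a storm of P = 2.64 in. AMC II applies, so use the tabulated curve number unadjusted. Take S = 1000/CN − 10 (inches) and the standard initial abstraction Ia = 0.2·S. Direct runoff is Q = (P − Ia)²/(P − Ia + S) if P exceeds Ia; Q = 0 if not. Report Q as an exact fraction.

Q = 703298/573825 in ≈ 1.226 in

NRCS table: pasture, fair condition, soil group D → CN(II) = 84
AMC II — tabulated CN = 84 applies directly.
Max retention: S = 1000/84 − 10 = 40/21 in (≈ 1.905 in)
Ia = 0.2S: 0.2·1.905 = 0.381 in (exactly 8/21)
P − Ia = 2.640 − 0.381 = 1186/525 ≈ 2.259 in (> 0, runoff occurs)
Q: (1186/525)² ÷ (2186/525) = 703298/573825 in (≈ 1.226 in)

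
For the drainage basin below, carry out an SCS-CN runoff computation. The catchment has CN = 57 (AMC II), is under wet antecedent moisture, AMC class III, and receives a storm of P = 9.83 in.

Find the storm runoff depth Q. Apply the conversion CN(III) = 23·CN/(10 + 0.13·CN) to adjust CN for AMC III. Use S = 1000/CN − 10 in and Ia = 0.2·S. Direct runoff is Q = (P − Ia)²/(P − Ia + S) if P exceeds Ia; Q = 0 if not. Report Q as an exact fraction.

Adjust CN=57 to AMC III: 23·57/(10 + 0.13·57) → 1311 ÷ (1741/100) = 131100/1741 ≈ 75.302
Retention S: 1000/CN − 10 with CN=75.302 → S = 4300/1311 ≈ 3.280 in
Ia = 0.2·(4300/1311) = 860/1311 in ≈ 0.656 in
Since P=9.830 > Ia=0.656: effective rainfall P−Ia = 1202713/131100 in
Q = (1202713/131100)²/((1202713/131100) + 4300/1311) = (1446518560369/17187210000)/(1632713/131100) = 1446518560369/214048674300 in ≈ 6.758 in

Q = 1446518560369/214048674300 in ≈ 6.758 in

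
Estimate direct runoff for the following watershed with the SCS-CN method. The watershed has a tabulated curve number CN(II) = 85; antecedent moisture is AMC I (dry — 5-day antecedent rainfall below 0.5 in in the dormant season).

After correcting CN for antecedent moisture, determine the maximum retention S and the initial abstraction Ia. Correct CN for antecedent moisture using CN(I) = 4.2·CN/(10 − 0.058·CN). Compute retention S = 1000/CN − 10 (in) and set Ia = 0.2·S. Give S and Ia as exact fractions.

S = 500/119 in ≈ 4.202 in; Ia = 100/119 in ≈ 0.840 in

Dry (AMC I): CN(I) = 4.2·85/(10 − 0.058·85) = 357/(507/100) = 11900/169 ≈ 70.414
Retention S: 1000/CN − 10 with CN=70.414 → S = 500/119 ≈ 4.202 in
Ia = 0.2·(500/119) = 100/119 in ≈ 0.840 in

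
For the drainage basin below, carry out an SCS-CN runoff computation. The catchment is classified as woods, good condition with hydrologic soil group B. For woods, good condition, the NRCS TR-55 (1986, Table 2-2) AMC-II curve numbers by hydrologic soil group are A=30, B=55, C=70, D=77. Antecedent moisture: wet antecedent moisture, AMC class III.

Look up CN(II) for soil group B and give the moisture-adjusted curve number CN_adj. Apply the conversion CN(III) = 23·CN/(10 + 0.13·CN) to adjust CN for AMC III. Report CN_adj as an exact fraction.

NRCS table: woods, good condition, soil group B → CN(II) = 55
Adjust CN=55 to AMC III: 23·55/(10 + 0.13·55) → 1265 ÷ (343/20) = 25300/343 ≈ 73.761

CN_adj = 25300/343 ≈ 73.761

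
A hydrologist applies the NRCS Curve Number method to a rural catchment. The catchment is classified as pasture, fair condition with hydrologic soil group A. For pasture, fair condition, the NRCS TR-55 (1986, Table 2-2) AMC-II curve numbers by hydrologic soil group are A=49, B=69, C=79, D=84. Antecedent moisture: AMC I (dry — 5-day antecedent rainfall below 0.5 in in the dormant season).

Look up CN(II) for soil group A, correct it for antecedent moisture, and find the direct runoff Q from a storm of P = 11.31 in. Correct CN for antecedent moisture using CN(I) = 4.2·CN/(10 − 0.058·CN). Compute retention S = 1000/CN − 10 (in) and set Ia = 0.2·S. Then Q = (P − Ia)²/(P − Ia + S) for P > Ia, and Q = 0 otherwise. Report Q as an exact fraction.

Q = 47494792489/36630101900 in ≈ 1.297 in

NRCS table: pasture, fair condition, soil group A → CN(II) = 49
Dry (AMC I): CN(I) = 4.2·49/(10 − 0.058·49) = (1029/5)/(3579/500) = 34300/1193 ≈ 28.751
Max retention: S = 1000/(34300/1193) − 10 = 8500/343 in (≈ 24.781 in)
Ia = 0.2S: 0.2·24.781 = 4.956 in (exactly 1700/343)
Excess rainfall: 11.310 − 4.956 = 6.354 in; P > Ia so Q > 0
Q: (217933/34300)² ÷ (1067933/34300) = 47494792489/36630101900 in (≈ 1.297 in)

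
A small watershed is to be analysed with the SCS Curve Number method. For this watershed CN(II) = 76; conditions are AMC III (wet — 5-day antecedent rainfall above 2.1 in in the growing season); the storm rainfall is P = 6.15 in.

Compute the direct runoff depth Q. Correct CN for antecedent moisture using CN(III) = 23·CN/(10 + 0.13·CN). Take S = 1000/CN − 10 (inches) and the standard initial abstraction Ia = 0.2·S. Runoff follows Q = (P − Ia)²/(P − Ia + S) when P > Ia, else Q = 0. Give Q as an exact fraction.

CN(III) from CN(II)=76: (23·76)/(10 + 0.13·76) = 43700/497 ≈ 87.928
S = 1000/(43700/497) − 10 = 600/437 in ≈ 1.373 in
Ia = 0.2·(600/437) = 120/437 in ≈ 0.275 in
P − Ia = 6.150 − 0.275 = 51351/8740 ≈ 5.875 in (> 0, runoff occurs)
Q = (51351/8740)²/((51351/8740) + 600/437) = (2636925201/76387600)/(63351/8740) = 292991689/61520860 in ≈ 4.762 in

Q = 292991689/61520860 in ≈ 4.762 in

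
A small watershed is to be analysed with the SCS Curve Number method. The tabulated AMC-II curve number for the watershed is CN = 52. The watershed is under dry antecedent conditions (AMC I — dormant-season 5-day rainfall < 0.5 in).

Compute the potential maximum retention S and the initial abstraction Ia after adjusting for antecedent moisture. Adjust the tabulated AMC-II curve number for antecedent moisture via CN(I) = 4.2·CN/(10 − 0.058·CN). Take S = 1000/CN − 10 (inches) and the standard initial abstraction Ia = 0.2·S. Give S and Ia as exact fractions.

Adjust CN=52 to AMC I: 4.2·52/(10 − 0.058·52) → (1092/5) ÷ (873/125) = 9100/291 ≈ 31.271
Retention S: 1000/CN − 10 with CN=31.271 → S = 2000/91 ≈ 21.978 in
Ia = 0.2S: 0.2·21.978 = 4.396 in (exactly 400/91)

S = 2000/91 in ≈ 21.978 in; Ia = 400/91 in ≈ 4.396 in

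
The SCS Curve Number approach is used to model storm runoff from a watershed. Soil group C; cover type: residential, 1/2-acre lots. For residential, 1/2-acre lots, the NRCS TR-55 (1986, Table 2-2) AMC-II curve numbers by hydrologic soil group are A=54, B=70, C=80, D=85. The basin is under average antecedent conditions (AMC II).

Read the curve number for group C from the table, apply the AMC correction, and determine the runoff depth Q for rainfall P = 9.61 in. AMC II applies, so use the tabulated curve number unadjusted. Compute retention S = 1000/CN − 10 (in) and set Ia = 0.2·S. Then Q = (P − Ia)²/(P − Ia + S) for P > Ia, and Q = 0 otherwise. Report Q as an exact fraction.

Q = 829921/116100 in ≈ 7.148 in

NRCS table: residential, 1/2-acre lots, soil group C → CN(II) = 80
CN(II) = 80; AMC II needs no correction.
S = 1000/80 − 10 = 5/2 in ≈ 2.500 in
Ia = 0.2·(5/2) = 1/2 in ≈ 0.500 in
Excess rainfall: 9.610 − 0.500 = 9.110 in; P > Ia so Q > 0
Q = (911/100)²/((911/100) + 5/2) = (829921/10000)/(1161/100) = 829921/116100 in ≈ 7.148 in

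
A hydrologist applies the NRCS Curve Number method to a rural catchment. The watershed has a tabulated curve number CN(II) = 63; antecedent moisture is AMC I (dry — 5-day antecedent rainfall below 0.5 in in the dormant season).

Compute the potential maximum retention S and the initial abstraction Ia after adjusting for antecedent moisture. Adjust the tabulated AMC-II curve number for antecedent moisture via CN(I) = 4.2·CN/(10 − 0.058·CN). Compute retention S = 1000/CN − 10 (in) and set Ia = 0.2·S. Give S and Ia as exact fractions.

CN(I) from CN(II)=63: (4.2·63)/(10 − 0.058·63) = 132300/3173 ≈ 41.696
Retention S: 1000/CN − 10 with CN=41.696 → S = 18500/1323 ≈ 13.983 in
Initial abstraction Ia = S/5 = (18500/1323)/5 = 3700/1323 ≈ 2.797 in

S = 18500/1323 in ≈ 13.983 in; Ia = 3700/1323 in ≈ 2.797 in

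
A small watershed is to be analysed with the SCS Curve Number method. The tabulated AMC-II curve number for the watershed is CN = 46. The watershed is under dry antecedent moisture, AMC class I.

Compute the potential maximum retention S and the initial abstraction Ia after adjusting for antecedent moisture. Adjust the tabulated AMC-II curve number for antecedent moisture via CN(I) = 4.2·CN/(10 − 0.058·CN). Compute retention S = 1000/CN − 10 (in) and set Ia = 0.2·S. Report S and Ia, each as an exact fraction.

S = 4500/161 in ≈ 27.950 in; Ia = 900/161 in ≈ 5.590 in

Dry (AMC I): CN(I) = 4.2·46/(10 − 0.058·46) = (966/5)/(1833/250) = 16100/611 ≈ 26.350
Retention S: 1000/CN − 10 with CN=26.350 → S = 4500/161 ≈ 27.950 in
Ia = 0.2·(4500/161) = 900/161 in ≈ 5.590 in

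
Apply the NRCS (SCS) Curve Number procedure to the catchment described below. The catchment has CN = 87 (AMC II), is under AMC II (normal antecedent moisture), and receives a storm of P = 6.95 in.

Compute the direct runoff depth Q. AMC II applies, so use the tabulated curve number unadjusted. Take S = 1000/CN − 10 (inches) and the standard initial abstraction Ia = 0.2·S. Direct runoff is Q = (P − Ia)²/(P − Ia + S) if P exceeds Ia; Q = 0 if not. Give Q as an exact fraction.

Q = 133934329/24661020 in ≈ 5.431 in

CN(II) = 87; AMC II needs no correction.
S = 1000/87 − 10 = 130/87 in ≈ 1.494 in
Ia = 0.2·(130/87) = 26/87 in ≈ 0.299 in
Excess rainfall: 6.950 − 0.299 = 6.651 in; P > Ia so Q > 0
Q = (11573/1740)²/((11573/1740) + 130/87) = (133934329/3027600)/(14173/1740) = 133934329/24661020 in ≈ 5.431 in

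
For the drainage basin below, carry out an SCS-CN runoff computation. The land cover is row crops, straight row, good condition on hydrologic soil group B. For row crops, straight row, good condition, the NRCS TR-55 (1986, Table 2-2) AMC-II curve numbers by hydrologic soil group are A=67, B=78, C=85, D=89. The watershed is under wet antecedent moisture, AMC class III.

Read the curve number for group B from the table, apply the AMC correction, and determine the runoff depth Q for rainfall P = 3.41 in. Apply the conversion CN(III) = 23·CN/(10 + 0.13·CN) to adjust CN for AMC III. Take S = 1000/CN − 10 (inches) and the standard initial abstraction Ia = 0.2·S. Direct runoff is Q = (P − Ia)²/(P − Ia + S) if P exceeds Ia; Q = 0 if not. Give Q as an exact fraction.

NRCS table: row crops, straight row, good condition, soil group B → CN(II) = 78
CN(III) from CN(II)=78: (23·78)/(10 + 0.13·78) = 89700/1007 ≈ 89.076
Max retention: S = 1000/(89700/1007) − 10 = 1100/897 in (≈ 1.226 in)
Initial abstraction Ia = S/5 = (1100/897)/5 = 220/897 ≈ 0.245 in
Since P=3.410 > Ia=0.245: effective rainfall P−Ia = 283877/89700 in
Runoff Q = (P−Ia)²/(P−Ia+S) = (3.165)²/(3.165+1.226) = 7326013739/3211887900 ≈ 2.281 in

Q = 7326013739/3211887900 in ≈ 2.281 in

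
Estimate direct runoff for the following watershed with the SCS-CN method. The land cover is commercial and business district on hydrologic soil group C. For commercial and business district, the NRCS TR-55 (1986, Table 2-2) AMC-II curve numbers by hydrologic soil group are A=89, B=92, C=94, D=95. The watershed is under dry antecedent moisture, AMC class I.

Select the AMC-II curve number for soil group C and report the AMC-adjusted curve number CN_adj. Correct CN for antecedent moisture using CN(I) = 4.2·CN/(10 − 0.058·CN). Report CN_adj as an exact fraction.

NRCS table: commercial and business district, soil group C → CN(II) = 94
Adjust CN=94 to AMC I: 4.2·94/(10 − 0.058·94) → (1974/5) ÷ (1137/250) = 32900/379 ≈ 86.807

CN_adj = 32900/379 ≈ 86.807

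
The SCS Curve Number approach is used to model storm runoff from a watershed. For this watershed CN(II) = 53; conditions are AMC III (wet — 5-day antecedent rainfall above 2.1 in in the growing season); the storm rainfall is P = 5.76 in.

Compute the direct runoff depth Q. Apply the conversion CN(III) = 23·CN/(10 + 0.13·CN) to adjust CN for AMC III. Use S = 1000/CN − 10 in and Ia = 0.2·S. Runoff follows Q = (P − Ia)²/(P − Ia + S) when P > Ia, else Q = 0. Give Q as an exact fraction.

Wet (AMC III): CN(III) = 23·53/(10 + 0.13·53) = 1219/(1689/100) = 121900/1689 ≈ 72.173
Retention S: 1000/CN − 10 with CN=72.173 → S = 4700/1219 ≈ 3.856 in
Ia = 0.2S: 0.2·3.856 = 0.771 in (exactly 940/1219)
P − Ia = 5.760 − 0.771 = 152036/30475 ≈ 4.989 in (> 0, runoff occurs)
Q: (152036/30475)² ÷ (269536/30475) = 1444684081/513381850 in (≈ 2.814 in)

Q = 1444684081/513381850 in ≈ 2.814 in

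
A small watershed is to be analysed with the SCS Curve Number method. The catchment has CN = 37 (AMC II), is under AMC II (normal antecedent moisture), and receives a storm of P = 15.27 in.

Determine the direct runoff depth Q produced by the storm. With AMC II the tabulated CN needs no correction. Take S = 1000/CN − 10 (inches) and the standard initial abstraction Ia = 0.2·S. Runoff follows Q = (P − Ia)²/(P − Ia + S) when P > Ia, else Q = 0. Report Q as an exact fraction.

Q = 642374067/131842100 in ≈ 4.872 in

AMC II — tabulated CN = 37 applies directly.
Retention S: 1000/CN − 10 with CN=37.000 → S = 630/37 ≈ 17.027 in
Initial abstraction Ia = S/5 = (630/37)/5 = 126/37 ≈ 3.405 in
P − Ia = 15.270 − 3.405 = 43899/3700 ≈ 11.865 in (> 0, runoff occurs)
Q: (43899/3700)² ÷ (106899/3700) = 642374067/131842100 in (≈ 4.872 in)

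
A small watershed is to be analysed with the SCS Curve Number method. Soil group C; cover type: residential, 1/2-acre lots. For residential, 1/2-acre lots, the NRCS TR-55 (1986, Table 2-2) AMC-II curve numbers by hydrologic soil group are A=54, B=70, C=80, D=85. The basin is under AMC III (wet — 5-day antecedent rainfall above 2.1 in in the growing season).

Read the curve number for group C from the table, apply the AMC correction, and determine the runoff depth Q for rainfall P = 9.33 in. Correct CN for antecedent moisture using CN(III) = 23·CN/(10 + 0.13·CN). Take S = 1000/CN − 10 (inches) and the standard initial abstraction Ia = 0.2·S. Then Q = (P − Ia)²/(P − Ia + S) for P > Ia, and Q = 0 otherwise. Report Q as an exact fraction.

NRCS table: residential, 1/2-acre lots, soil group C → CN(II) = 80
CN(III) from CN(II)=80: (23·80)/(10 + 0.13·80) = 4600/51 ≈ 90.196
Max retention: S = 1000/(4600/51) − 10 = 25/23 in (≈ 1.087 in)
Ia = 0.2S: 0.2·1.087 = 0.217 in (exactly 5/23)
Since P=9.330 > Ia=0.217: effective rainfall P−Ia = 20959/2300 in
Q = (20959/2300)²/((20959/2300) + 25/23) = (439279681/5290000)/(23459/2300) = 439279681/53955700 in ≈ 8.141 in

Q = 439279681/53955700 in ≈ 8.141 in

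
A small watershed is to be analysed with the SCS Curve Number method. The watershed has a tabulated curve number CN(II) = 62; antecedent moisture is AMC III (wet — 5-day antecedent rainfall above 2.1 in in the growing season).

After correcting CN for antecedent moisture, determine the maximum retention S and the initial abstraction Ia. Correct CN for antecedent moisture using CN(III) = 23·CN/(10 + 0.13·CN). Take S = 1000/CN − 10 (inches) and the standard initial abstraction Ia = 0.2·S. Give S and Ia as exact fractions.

S = 1900/713 in ≈ 2.665 in; Ia = 380/713 in ≈ 0.533 in

CN(III) from CN(II)=62: (23·62)/(10 + 0.13·62) = 71300/903 ≈ 78.959
Retention S: 1000/CN − 10 with CN=78.959 → S = 1900/713 ≈ 2.665 in
Initial abstraction Ia = S/5 = (1900/713)/5 = 380/713 ≈ 0.533 in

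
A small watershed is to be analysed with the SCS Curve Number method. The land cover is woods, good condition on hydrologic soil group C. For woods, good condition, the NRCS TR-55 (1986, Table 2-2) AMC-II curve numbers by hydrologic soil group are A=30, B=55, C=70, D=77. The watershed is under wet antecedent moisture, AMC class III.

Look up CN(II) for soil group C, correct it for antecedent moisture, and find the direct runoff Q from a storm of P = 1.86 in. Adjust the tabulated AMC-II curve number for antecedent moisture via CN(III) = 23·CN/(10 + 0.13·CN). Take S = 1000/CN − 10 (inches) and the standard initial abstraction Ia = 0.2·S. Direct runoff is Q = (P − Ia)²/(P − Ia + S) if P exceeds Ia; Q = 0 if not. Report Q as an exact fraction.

NRCS table: woods, good condition, soil group C → CN(II) = 70
CN(III) from CN(II)=70: (23·70)/(10 + 0.13·70) = 16100/191 ≈ 84.293
Retention S: 1000/CN − 10 with CN=84.293 → S = 300/161 ≈ 1.863 in
Ia = 0.2·(300/161) = 60/161 in ≈ 0.373 in
P − Ia = 1.860 − 0.373 = 11973/8050 ≈ 1.487 in (> 0, runoff occurs)
Q = (11973/8050)²/((11973/8050) + 300/161) = (143352729/64802500)/(26973/8050) = 15928081/24125850 in ≈ 0.660 in

Q = 15928081/24125850 in ≈ 0.660 in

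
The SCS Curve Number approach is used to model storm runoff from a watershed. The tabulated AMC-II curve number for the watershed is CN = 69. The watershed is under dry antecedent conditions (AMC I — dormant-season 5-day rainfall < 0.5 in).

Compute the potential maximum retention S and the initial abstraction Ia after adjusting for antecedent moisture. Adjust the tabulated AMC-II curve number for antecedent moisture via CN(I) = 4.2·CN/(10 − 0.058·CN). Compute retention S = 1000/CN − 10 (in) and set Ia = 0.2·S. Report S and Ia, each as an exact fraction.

CN(I) from CN(II)=69: (4.2·69)/(10 − 0.058·69) = 144900/2999 ≈ 48.316
Max retention: S = 1000/(144900/2999) − 10 = 15500/1449 in (≈ 10.697 in)
Ia = 0.2S: 0.2·10.697 = 2.139 in (exactly 3100/1449)

S = 15500/1449 in ≈ 10.697 in; Ia = 3100/1449 in ≈ 2.139 in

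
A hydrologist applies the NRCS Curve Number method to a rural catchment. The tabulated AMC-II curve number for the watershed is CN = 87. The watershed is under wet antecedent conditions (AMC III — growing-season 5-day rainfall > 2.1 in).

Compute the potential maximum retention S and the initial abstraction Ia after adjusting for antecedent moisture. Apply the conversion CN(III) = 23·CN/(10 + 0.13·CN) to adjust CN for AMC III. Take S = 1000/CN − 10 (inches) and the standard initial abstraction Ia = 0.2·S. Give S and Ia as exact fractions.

Wet (AMC III): CN(III) = 23·87/(10 + 0.13·87) = 2001/(2131/100) = 200100/2131 ≈ 93.900
Retention S: 1000/CN − 10 with CN=93.900 → S = 1300/2001 ≈ 0.650 in
Ia = 0.2·(1300/2001) = 260/2001 in ≈ 0.130 in

S = 1300/2001 in ≈ 0.650 in; Ia = 260/2001 in ≈ 0.130 in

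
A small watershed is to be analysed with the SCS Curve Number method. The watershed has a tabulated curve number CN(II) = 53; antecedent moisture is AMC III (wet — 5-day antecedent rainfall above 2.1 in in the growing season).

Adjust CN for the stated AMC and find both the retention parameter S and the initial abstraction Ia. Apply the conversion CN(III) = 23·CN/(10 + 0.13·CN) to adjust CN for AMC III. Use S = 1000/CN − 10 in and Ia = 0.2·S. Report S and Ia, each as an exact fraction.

S = 4700/1219 in ≈ 3.856 in; Ia = 940/1219 in ≈ 0.771 in

Adjust CN=53 to AMC III: 23·53/(10 + 0.13·53) → 1219 ÷ (1689/100) = 121900/1689 ≈ 72.173
S = 1000/(121900/1689) − 10 = 4700/1219 in ≈ 3.856 in
Ia = 0.2·(4700/1219) = 940/1219 in ≈ 0.771 in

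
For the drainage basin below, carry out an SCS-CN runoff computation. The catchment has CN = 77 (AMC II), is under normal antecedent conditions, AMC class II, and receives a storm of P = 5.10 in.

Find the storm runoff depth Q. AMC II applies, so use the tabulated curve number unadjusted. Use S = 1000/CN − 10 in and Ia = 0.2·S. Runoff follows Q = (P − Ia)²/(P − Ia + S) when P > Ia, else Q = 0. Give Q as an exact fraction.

AMC II — tabulated CN = 77 applies directly.
Max retention: S = 1000/77 − 10 = 230/77 in (≈ 2.987 in)
Ia = 0.2·(230/77) = 46/77 in ≈ 0.597 in
Since P=5.100 > Ia=0.597: effective rainfall P−Ia = 3467/770 in
Q: (3467/770)² ÷ (5767/770) = 12020089/4440590 in (≈ 2.707 in)

Q = 12020089/4440590 in ≈ 2.707 in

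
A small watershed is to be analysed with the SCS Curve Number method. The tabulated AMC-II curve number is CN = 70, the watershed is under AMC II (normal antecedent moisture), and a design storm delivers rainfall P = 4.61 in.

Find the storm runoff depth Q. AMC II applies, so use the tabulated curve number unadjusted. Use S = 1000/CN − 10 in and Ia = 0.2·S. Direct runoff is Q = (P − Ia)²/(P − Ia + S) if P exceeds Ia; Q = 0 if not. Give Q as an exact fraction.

Q = 6901129/3938900 in ≈ 1.752 in

CN(II) = 70; AMC II needs no correction.
S = 1000/70 − 10 = 30/7 in ≈ 4.286 in
Initial abstraction Ia = S/5 = (30/7)/5 = 6/7 ≈ 0.857 in
Excess rainfall: 4.610 − 0.857 = 3.753 in; P > Ia so Q > 0
Runoff Q = (P−Ia)²/(P−Ia+S) = (3.753)²/(3.753+4.286) = 6901129/3938900 ≈ 1.752 in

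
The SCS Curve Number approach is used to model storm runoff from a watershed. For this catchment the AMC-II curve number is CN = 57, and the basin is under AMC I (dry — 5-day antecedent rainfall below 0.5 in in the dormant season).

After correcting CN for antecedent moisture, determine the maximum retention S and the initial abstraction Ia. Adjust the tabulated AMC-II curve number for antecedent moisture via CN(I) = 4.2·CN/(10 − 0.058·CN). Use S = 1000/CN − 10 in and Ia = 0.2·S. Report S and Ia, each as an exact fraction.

Dry (AMC I): CN(I) = 4.2·57/(10 − 0.058·57) = (1197/5)/(3347/500) = 119700/3347 ≈ 35.763
S = 1000/(119700/3347) − 10 = 21500/1197 in ≈ 17.962 in
Ia = 0.2·(21500/1197) = 4300/1197 in ≈ 3.592 in

S = 21500/1197 in ≈ 17.962 in; Ia = 4300/1197 in ≈ 3.592 in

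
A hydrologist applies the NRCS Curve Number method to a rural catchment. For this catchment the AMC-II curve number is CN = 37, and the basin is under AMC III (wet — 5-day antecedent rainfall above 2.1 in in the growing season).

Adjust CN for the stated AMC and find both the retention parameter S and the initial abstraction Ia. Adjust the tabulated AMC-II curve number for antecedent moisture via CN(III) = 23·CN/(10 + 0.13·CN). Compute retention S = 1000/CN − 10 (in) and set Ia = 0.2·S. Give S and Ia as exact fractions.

Adjust CN=37 to AMC III: 23·37/(10 + 0.13·37) → 851 ÷ (1481/100) = 85100/1481 ≈ 57.461
Retention S: 1000/CN − 10 with CN=57.461 → S = 6300/851 ≈ 7.403 in
Ia = 0.2·(6300/851) = 1260/851 in ≈ 1.481 in

S = 6300/851 in ≈ 7.403 in; Ia = 1260/851 in ≈ 1.481 in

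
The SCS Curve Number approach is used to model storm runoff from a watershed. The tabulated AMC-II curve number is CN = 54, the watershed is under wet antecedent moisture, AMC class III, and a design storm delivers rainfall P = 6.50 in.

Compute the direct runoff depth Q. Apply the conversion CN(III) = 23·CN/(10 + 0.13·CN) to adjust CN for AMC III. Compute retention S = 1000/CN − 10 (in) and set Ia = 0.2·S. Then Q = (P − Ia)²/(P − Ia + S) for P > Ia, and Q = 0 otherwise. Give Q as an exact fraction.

Q = 96721/27594 in ≈ 3.505 in

CN(III) from CN(II)=54: (23·54)/(10 + 0.13·54) = 2700/37 ≈ 72.973
Max retention: S = 1000/(2700/37) − 10 = 100/27 in (≈ 3.704 in)
Ia = 0.2·(100/27) = 20/27 in ≈ 0.741 in
Since P=6.500 > Ia=0.741: effective rainfall P−Ia = 311/54 in
Runoff Q = (P−Ia)²/(P−Ia+S) = (5.759)²/(5.759+3.704) = 96721/27594 ≈ 3.505 in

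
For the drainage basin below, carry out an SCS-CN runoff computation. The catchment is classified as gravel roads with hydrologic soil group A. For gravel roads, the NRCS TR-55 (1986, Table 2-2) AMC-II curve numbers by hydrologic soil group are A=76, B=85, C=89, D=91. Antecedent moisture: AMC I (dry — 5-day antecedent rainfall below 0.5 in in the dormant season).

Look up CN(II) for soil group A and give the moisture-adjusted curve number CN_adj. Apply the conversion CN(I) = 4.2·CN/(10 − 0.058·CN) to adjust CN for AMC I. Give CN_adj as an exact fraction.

CN_adj = 13300/233 ≈ 57.082

NRCS table: gravel roads, soil group A → CN(II) = 76
Dry (AMC I): CN(I) = 4.2·76/(10 − 0.058·76) = (1596/5)/(699/125) = 13300/233 ≈ 57.082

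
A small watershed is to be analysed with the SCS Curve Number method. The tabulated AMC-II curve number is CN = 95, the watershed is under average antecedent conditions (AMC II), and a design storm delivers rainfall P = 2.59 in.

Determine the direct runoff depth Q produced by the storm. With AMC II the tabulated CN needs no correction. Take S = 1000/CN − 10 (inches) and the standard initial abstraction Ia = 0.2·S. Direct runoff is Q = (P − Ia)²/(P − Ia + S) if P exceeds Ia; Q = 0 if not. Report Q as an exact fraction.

Q = 22287841/10869900 in ≈ 2.050 in

CN(II) = 95; AMC II needs no correction.
Retention S: 1000/CN − 10 with CN=95.000 → S = 10/19 ≈ 0.526 in
Initial abstraction Ia = S/5 = (10/19)/5 = 2/19 ≈ 0.105 in
Since P=2.590 > Ia=0.105: effective rainfall P−Ia = 4721/1900 in
Q = (4721/1900)²/((4721/1900) + 10/19) = (22287841/3610000)/(5721/1900) = 22287841/10869900 in ≈ 2.050 in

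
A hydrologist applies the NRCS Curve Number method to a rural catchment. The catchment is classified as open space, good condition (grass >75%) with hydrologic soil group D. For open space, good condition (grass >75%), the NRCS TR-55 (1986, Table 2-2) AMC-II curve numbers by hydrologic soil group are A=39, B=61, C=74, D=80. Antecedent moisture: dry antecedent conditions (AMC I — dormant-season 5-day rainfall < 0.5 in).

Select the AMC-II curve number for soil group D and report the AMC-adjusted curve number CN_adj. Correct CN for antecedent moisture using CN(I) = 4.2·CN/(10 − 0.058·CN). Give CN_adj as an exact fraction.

CN_adj = 4200/67 ≈ 62.687

NRCS table: open space, good condition (grass >75%), soil group D → CN(II) = 80
Dry (AMC I): CN(I) = 4.2·80/(10 − 0.058·80) = 336/(134/25) = 4200/67 ≈ 62.687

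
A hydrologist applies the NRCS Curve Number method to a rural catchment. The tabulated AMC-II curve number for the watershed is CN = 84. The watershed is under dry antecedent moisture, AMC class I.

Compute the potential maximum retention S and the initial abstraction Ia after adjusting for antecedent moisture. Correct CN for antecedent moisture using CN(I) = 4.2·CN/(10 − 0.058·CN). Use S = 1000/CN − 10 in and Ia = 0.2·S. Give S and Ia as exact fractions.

Dry (AMC I): CN(I) = 4.2·84/(10 − 0.058·84) = (1764/5)/(641/125) = 44100/641 ≈ 68.799
S = 1000/(44100/641) − 10 = 2000/441 in ≈ 4.535 in
Ia = 0.2·(2000/441) = 400/441 in ≈ 0.907 in

S = 2000/441 in ≈ 4.535 in; Ia = 400/441 in ≈ 0.907 in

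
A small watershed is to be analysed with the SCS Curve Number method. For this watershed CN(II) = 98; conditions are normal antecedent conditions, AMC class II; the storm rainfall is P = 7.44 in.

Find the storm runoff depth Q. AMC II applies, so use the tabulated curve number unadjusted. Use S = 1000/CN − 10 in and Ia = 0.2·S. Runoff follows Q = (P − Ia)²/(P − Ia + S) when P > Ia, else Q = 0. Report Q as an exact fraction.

Q = 41078048/5704825 in ≈ 7.201 in

CN(II) = 98; AMC II needs no correction.
Retention S: 1000/CN − 10 with CN=98.000 → S = 10/49 ≈ 0.204 in
Ia = 0.2S: 0.2·0.204 = 0.041 in (exactly 2/49)
Since P=7.440 > Ia=0.041: effective rainfall P−Ia = 9064/1225 in
Q = (9064/1225)²/((9064/1225) + 10/49) = (82156096/1500625)/(9314/1225) = 41078048/5704825 in ≈ 7.201 in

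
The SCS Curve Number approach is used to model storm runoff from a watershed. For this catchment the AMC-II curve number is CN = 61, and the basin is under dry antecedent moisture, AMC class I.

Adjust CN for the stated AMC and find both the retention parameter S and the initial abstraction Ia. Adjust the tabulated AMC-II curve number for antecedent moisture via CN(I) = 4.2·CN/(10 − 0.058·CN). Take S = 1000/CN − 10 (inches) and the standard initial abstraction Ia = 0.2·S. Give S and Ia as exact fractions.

CN(I) from CN(II)=61: (4.2·61)/(10 − 0.058·61) = 42700/1077 ≈ 39.647
S = 1000/(42700/1077) − 10 = 6500/427 in ≈ 15.222 in
Ia = 0.2S: 0.2·15.222 = 3.044 in (exactly 1300/427)

S = 6500/427 in ≈ 15.222 in; Ia = 1300/427 in ≈ 3.044 in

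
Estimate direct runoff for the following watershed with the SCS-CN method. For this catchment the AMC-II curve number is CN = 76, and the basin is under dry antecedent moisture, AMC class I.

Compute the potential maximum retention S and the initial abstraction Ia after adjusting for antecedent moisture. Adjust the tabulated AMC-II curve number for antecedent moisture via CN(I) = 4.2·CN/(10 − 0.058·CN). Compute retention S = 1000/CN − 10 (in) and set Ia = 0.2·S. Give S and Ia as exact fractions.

S = 1000/133 in ≈ 7.519 in; Ia = 200/133 in ≈ 1.504 in

Dry (AMC I): CN(I) = 4.2·76/(10 − 0.058·76) = (1596/5)/(699/125) = 13300/233 ≈ 57.082
Max retention: S = 1000/(13300/233) − 10 = 1000/133 in (≈ 7.519 in)
Ia = 0.2·(1000/133) = 200/133 in ≈ 1.504 in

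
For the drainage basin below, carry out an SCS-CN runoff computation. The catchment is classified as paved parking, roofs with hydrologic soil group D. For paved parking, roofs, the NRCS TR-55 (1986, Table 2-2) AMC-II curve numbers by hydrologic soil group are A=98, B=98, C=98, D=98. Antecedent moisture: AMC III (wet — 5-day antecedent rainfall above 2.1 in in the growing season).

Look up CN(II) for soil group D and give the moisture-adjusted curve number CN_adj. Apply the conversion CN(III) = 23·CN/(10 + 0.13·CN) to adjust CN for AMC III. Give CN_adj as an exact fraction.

CN_adj = 112700/1137 ≈ 99.120

NRCS table: paved parking, roofs, soil group D → CN(II) = 98
Wet (AMC III): CN(III) = 23·98/(10 + 0.13·98) = 2254/(1137/50) = 112700/1137 ≈ 99.120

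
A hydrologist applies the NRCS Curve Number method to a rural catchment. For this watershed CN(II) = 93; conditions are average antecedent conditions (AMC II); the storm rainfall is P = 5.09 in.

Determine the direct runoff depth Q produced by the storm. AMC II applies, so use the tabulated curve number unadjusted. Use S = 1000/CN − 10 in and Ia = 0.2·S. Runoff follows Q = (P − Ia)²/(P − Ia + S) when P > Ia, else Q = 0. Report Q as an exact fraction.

AMC II — tabulated CN = 93 applies directly.
Retention S: 1000/CN − 10 with CN=93.000 → S = 70/93 ≈ 0.753 in
Ia = 0.2·(70/93) = 14/93 in ≈ 0.151 in
Since P=5.090 > Ia=0.151: effective rainfall P−Ia = 45937/9300 in
Runoff Q = (P−Ia)²/(P−Ia+S) = (4.939)²/(4.939+0.753) = 2110207969/492314100 ≈ 4.286 in

Q = 2110207969/492314100 in ≈ 4.286 in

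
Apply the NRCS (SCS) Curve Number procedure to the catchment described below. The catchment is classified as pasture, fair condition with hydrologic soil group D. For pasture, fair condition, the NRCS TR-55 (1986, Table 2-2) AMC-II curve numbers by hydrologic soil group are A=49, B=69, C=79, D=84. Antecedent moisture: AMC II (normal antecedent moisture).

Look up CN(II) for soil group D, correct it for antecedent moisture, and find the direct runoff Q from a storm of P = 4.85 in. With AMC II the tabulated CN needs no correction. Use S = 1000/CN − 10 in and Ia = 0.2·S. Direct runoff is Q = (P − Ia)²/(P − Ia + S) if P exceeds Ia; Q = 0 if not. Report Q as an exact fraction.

Q = 3523129/1124340 in ≈ 3.134 in

NRCS table: pasture, fair condition, soil group D → CN(II) = 84
AMC II — tabulated CN = 84 applies directly.
S = 1000/84 − 10 = 40/21 in ≈ 1.905 in
Ia = 0.2·(40/21) = 8/21 in ≈ 0.381 in
P − Ia = 4.850 − 0.381 = 1877/420 ≈ 4.469 in (> 0, runoff occurs)
Q: (1877/420)² ÷ (2677/420) = 3523129/1124340 in (≈ 3.134 in)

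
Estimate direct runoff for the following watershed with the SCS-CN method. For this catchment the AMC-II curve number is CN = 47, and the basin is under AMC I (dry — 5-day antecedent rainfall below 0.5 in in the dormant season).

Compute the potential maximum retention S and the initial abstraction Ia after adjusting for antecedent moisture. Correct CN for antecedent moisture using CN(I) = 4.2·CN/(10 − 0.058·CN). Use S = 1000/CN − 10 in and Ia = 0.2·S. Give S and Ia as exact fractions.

CN(I) from CN(II)=47: (4.2·47)/(10 − 0.058·47) = 98700/3637 ≈ 27.138
S = 1000/(98700/3637) − 10 = 26500/987 in ≈ 26.849 in
Initial abstraction Ia = S/5 = (26500/987)/5 = 5300/987 ≈ 5.370 in

S = 26500/987 in ≈ 26.849 in; Ia = 5300/987 in ≈ 5.370 in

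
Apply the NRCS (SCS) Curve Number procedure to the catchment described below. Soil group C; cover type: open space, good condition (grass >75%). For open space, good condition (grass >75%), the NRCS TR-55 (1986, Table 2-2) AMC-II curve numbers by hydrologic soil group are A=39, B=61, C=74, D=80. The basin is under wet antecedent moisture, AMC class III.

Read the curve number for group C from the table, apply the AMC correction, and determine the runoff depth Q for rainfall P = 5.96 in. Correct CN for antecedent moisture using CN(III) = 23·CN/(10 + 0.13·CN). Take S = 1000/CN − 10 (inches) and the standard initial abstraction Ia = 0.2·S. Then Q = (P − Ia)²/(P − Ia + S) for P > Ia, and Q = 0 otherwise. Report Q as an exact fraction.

Q = 14471849401/3250798725 in ≈ 4.452 in

NRCS table: open space, good condition (grass >75%), soil group C → CN(II) = 74
Wet (AMC III): CN(III) = 23·74/(10 + 0.13·74) = 1702/(981/50) = 85100/981 ≈ 86.748
Retention S: 1000/CN − 10 with CN=86.748 → S = 1300/851 ≈ 1.528 in
Ia = 0.2S: 0.2·1.528 = 0.306 in (exactly 260/851)
Excess rainfall: 5.960 − 0.306 = 5.654 in; P > Ia so Q > 0
Runoff Q = (P−Ia)²/(P−Ia+S) = (5.654)²/(5.654+1.528) = 14471849401/3250798725 ≈ 4.452 in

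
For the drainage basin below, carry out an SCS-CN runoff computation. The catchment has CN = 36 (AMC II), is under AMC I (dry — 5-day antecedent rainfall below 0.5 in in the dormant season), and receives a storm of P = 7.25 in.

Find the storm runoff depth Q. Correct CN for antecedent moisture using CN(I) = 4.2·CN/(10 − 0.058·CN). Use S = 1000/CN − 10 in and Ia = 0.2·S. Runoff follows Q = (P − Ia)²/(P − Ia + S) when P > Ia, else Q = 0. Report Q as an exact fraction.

Dry (AMC I): CN(I) = 4.2·36/(10 − 0.058·36) = (756/5)/(989/125) = 18900/989 ≈ 19.110
Retention S: 1000/CN − 10 with CN=19.110 → S = 8000/189 ≈ 42.328 in
Ia = 0.2S: 0.2·42.328 = 8.466 in (exactly 1600/189)
P = 7.250 ≤ Ia = 8.466 in: entire storm abstracted, Q = 0.

Q = 0 in ≈ 0.000 in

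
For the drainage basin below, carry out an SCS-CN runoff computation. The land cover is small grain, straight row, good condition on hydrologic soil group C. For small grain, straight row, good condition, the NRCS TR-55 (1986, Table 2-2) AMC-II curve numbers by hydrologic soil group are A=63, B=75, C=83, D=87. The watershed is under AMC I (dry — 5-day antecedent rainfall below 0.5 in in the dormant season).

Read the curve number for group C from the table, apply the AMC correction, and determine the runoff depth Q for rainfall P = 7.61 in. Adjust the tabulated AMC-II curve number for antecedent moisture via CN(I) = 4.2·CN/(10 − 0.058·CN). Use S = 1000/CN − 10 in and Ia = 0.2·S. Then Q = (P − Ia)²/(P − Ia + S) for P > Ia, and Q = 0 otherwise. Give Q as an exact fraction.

Q = 1337314154929/349719528900 in ≈ 3.824 in

NRCS table: small grain, straight row, good condition, soil group C → CN(II) = 83
Adjust CN=83 to AMC I: 4.2·83/(10 − 0.058·83) → (1743/5) ÷ (2593/500) = 174300/2593 ≈ 67.219
Retention S: 1000/CN − 10 with CN=67.219 → S = 8500/1743 ≈ 4.877 in
Initial abstraction Ia = S/5 = (8500/1743)/5 = 1700/1743 ≈ 0.975 in
P − Ia = 7.610 − 0.975 = 1156423/174300 ≈ 6.635 in (> 0, runoff occurs)
Q: (1156423/174300)² ÷ (2006423/174300) = 1337314154929/349719528900 in (≈ 3.824 in)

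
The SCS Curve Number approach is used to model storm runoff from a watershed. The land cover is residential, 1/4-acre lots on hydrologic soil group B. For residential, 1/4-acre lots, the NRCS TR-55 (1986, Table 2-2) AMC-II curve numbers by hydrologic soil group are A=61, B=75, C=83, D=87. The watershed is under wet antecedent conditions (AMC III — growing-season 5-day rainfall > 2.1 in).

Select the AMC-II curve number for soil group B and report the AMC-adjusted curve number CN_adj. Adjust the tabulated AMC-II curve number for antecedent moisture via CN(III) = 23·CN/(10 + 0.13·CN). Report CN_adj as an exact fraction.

CN_adj = 6900/79 ≈ 87.342

NRCS table: residential, 1/4-acre lots, soil group B → CN(II) = 75
Wet (AMC III): CN(III) = 23·75/(10 + 0.13·75) = 1725/(79/4) = 6900/79 ≈ 87.342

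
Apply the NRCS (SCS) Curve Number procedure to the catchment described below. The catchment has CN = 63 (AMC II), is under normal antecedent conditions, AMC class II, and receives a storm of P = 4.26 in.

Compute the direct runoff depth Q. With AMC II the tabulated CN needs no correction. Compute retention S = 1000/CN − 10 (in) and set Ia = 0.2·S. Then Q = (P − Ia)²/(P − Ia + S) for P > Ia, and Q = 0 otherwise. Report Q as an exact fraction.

AMC II — tabulated CN = 63 applies directly.
Retention S: 1000/CN − 10 with CN=63.000 → S = 370/63 ≈ 5.873 in
Ia = 0.2·(370/63) = 74/63 in ≈ 1.175 in
Excess rainfall: 4.260 − 1.175 = 3.085 in; P > Ia so Q > 0
Runoff Q = (P−Ia)²/(P−Ia+S) = (3.085)²/(3.085+5.873) = 94458961/88889850 ≈ 1.063 in

Q = 94458961/88889850 in ≈ 1.063 in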